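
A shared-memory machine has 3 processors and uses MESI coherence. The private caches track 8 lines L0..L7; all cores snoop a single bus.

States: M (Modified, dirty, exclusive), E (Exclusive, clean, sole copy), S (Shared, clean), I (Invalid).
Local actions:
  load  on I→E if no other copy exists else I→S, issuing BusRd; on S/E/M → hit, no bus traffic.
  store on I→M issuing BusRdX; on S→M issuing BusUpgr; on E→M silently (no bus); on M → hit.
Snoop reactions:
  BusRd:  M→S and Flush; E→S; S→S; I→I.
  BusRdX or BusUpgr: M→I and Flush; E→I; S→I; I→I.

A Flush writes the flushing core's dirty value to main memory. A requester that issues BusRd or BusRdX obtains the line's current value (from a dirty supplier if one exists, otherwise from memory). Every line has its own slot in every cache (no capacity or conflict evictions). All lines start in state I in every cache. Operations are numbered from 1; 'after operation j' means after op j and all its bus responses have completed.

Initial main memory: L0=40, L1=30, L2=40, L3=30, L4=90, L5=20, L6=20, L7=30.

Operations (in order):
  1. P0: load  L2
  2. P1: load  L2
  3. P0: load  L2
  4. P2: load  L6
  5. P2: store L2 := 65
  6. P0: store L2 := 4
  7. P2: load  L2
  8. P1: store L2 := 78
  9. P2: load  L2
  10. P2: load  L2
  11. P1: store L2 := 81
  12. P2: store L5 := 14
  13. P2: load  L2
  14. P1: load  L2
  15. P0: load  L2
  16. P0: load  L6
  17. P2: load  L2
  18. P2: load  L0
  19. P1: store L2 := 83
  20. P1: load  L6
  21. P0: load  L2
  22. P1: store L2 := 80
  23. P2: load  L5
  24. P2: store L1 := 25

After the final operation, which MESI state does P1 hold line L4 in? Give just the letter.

1. P0: load  L2  bus=[BusRd]  L2: P0=E P1=I P2=I  mem[L2]=40
2. P1: load  L2  bus=[BusRd]  L2: P0=S P1=S P2=I  mem[L2]=40
3. P0: load  L2  bus=[-]  L2: P0=S P1=S P2=I  mem[L2]=40
4. P2: load  L6  bus=[BusRd]  L6: P0=I P1=I P2=E  mem[L6]=20
5. P2: store L2 := 65  bus=[BusRdX]  L2: P0=I P1=I P2=M  mem[L2]=40
6. P0: store L2 := 4  bus=[BusRdX,Flush]  L2: P0=M P1=I P2=I  mem[L2]=65
7. P2: load  L2  bus=[BusRd,Flush]  L2: P0=S P1=I P2=S  mem[L2]=4
8. P1: store L2 := 78  bus=[BusRdX]  L2: P0=I P1=M P2=I  mem[L2]=4
9. P2: load  L2  bus=[BusRd,Flush]  L2: P0=I P1=S P2=S  mem[L2]=78
10. P2: load  L2  bus=[-]  L2: P0=I P1=S P2=S  mem[L2]=78
11. P1: store L2 := 81  bus=[BusUpgr]  L2: P0=I P1=M P2=I  mem[L2]=78
12. P2: store L5 := 14  bus=[BusRdX]  L5: P0=I P1=I P2=M  mem[L5]=20
13. P2: load  L2  bus=[BusRd,Flush]  L2: P0=I P1=S P2=S  mem[L2]=81
14. P1: load  L2  bus=[-]  L2: P0=I P1=S P2=S  mem[L2]=81
15. P0: load  L2  bus=[BusRd]  L2: P0=S P1=S P2=S  mem[L2]=81
16. P0: load  L6  bus=[BusRd]  L6: P0=S P1=I P2=S  mem[L6]=20
17. P2: load  L2  bus=[-]  L2: P0=S P1=S P2=S  mem[L2]=81
18. P2: load  L0  bus=[BusRd]  L0: P0=I P1=I P2=E  mem[L0]=40
19. P1: store L2 := 83  bus=[BusUpgr]  L2: P0=I P1=M P2=I  mem[L2]=81
20. P1: load  L6  bus=[BusRd]  L6: P0=S P1=S P2=S  mem[L6]=20
21. P0: load  L2  bus=[BusRd,Flush]  L2: P0=S P1=S P2=I  mem[L2]=83
22. P1: store L2 := 80  bus=[BusUpgr]  L2: P0=I P1=M P2=I  mem[L2]=83
23. P2: load  L5  bus=[-]  L5: P0=I P1=I P2=M  mem[L5]=20
24. P2: store L1 := 25  bus=[BusRdX]  L1: P0=I P1=I P2=M  mem[L1]=30

state = I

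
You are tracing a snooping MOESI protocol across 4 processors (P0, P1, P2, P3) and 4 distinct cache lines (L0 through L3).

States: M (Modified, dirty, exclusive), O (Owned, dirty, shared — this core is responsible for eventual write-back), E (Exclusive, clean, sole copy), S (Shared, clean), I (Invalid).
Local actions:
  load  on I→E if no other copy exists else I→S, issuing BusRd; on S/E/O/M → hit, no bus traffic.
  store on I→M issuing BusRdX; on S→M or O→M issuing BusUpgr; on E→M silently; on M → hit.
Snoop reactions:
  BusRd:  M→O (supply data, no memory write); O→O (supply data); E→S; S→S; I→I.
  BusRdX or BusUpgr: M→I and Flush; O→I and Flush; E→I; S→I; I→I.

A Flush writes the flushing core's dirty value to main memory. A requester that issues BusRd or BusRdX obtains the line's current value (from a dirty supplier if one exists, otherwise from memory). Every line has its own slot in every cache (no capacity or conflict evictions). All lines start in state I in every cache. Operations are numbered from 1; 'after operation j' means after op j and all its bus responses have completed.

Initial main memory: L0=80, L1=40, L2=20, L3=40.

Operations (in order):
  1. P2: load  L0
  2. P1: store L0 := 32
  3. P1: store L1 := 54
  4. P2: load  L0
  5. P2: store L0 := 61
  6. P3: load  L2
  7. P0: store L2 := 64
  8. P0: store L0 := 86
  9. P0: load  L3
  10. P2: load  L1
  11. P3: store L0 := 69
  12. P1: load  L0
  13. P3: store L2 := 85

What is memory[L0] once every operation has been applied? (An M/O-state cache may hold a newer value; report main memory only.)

memory[L0] = 86

1. P2: load  L0  bus=[BusRd]  L0: P0=I P1=I P2=E P3=I  mem[L0]=80
2. P1: store L0 := 32  bus=[BusRdX]  L0: P0=I P1=M P2=I P3=I  mem[L0]=80
3. P1: store L1 := 54  bus=[BusRdX]  L1: P0=I P1=M P2=I P3=I  mem[L1]=40
4. P2: load  L0  bus=[BusRd]  L0: P0=I P1=O P2=S P3=I  mem[L0]=80
5. P2: store L0 := 61  bus=[BusUpgr,Flush]  L0: P0=I P1=I P2=M P3=I  mem[L0]=32
6. P3: load  L2  bus=[BusRd]  L2: P0=I P1=I P2=I P3=E  mem[L2]=20
7. P0: store L2 := 64  bus=[BusRdX]  L2: P0=M P1=I P2=I P3=I  mem[L2]=20
8. P0: store L0 := 86  bus=[BusRdX,Flush]  L0: P0=M P1=I P2=I P3=I  mem[L0]=61
9. P0: load  L3  bus=[BusRd]  L3: P0=E P1=I P2=I P3=I  mem[L3]=40
10. P2: load  L1  bus=[BusRd]  L1: P0=I P1=O P2=S P3=I  mem[L1]=40
11. P3: store L0 := 69  bus=[BusRdX,Flush]  L0: P0=I P1=I P2=I P3=M  mem[L0]=86
12. P1: load  L0  bus=[BusRd]  L0: P0=I P1=S P2=I P3=O  mem[L0]=86
13. P3: store L2 := 85  bus=[BusRdX,Flush]  L2: P0=I P1=I P2=I P3=M  mem[L2]=64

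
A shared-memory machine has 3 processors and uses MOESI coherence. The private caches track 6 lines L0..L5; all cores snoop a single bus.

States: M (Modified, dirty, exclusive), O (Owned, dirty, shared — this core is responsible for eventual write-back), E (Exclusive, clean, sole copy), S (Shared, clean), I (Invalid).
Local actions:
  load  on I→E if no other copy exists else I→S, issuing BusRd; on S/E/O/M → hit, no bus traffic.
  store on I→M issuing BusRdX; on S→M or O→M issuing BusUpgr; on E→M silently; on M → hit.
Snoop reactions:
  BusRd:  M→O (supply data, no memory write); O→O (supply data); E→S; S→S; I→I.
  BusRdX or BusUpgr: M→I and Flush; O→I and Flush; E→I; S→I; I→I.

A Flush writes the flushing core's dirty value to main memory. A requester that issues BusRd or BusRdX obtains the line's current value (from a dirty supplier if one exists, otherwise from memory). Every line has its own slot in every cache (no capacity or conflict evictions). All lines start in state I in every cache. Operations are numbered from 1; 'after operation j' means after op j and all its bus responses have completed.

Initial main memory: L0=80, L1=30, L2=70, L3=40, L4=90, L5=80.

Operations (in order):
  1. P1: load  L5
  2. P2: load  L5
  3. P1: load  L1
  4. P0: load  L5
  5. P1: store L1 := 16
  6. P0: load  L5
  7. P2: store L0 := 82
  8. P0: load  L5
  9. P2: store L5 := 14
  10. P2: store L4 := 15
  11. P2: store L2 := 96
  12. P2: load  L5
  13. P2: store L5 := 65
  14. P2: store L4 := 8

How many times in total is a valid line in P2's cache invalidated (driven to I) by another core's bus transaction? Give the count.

invalidations = 0

step 1: P1: load  L5  ⟶  IEI  (L5)  txn=BusRd  M[L5]=80
step 2: P2: load  L5  ⟶  ISS  (L5)  txn=BusRd  M[L5]=80
step 3: P1: load  L1  ⟶  IEI  (L1)  txn=BusRd  M[L1]=30
step 4: P0: load  L5  ⟶  SSS  (L5)  txn=BusRd  M[L5]=80
step 5: P1: store L1 := 16  ⟶  IMI  (L1)  txn=∅  M[L1]=30
step 6: P0: load  L5  ⟶  SSS  (L5)  txn=∅  M[L5]=80
step 7: P2: store L0 := 82  ⟶  IIM  (L0)  txn=BusRdX  M[L0]=80
step 8: P0: load  L5  ⟶  SSS  (L5)  txn=∅  M[L5]=80
step 9: P2: store L5 := 14  ⟶  IIM  (L5)  txn=BusUpgr  M[L5]=80
step 10: P2: store L4 := 15  ⟶  IIM  (L4)  txn=BusRdX  M[L4]=90
step 11: P2: store L2 := 96  ⟶  IIM  (L2)  txn=BusRdX  M[L2]=70
step 12: P2: load  L5  ⟶  IIM  (L5)  txn=∅  M[L5]=80
step 13: P2: store L5 := 65  ⟶  IIM  (L5)  txn=∅  M[L5]=80
step 14: P2: store L4 := 8  ⟶  IIM  (L4)  txn=∅  M[L4]=90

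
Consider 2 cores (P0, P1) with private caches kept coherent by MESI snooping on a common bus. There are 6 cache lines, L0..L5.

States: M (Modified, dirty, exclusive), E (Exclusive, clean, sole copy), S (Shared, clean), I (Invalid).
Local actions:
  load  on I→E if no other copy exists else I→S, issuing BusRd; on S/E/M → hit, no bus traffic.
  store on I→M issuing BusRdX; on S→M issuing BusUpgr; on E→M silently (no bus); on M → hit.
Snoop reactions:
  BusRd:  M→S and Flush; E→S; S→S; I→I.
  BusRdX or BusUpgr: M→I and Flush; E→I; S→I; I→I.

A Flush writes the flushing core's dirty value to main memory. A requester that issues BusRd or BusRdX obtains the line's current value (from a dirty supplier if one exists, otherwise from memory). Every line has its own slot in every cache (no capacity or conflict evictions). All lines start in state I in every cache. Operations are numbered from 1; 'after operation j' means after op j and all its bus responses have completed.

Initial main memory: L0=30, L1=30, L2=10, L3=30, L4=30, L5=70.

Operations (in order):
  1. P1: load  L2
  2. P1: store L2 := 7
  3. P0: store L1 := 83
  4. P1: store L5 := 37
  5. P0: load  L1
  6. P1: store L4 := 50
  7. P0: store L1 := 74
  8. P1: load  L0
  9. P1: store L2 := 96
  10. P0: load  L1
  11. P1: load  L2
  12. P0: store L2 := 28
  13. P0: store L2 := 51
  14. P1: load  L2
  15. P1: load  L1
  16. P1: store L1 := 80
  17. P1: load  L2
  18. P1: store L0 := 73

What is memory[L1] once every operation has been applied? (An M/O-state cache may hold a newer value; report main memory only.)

memory[L1] = 74

  op1 P1: load  L2 → I/E on L2; bus BusRd; mem=10
  op2 P1: store L2 := 7 → I/M on L2; bus (none); mem=10
  op3 P0: store L1 := 83 → M/I on L1; bus BusRdX; mem=30
  op4 P1: store L5 := 37 → I/M on L5; bus BusRdX; mem=70
  op5 P0: load  L1 → M/I on L1; bus (none); mem=30
  op6 P1: store L4 := 50 → I/M on L4; bus BusRdX; mem=30
  op7 P0: store L1 := 74 → M/I on L1; bus (none); mem=30
  op8 P1: load  L0 → I/E on L0; bus BusRd; mem=30
  op9 P1: store L2 := 96 → I/M on L2; bus (none); mem=10
  op10 P0: load  L1 → M/I on L1; bus (none); mem=30
  op11 P1: load  L2 → I/M on L2; bus (none); mem=10
  op12 P0: store L2 := 28 → M/I on L2; bus BusRdX Flush; mem=96
  op13 P0: store L2 := 51 → M/I on L2; bus (none); mem=96
  op14 P1: load  L2 → S/S on L2; bus BusRd Flush; mem=51
  op15 P1: load  L1 → S/S on L1; bus BusRd Flush; mem=74
  op16 P1: store L1 := 80 → I/M on L1; bus BusUpgr; mem=74
  op17 P1: load  L2 → S/S on L2; bus (none); mem=51
  op18 P1: store L0 := 73 → I/M on L0; bus (none); mem=30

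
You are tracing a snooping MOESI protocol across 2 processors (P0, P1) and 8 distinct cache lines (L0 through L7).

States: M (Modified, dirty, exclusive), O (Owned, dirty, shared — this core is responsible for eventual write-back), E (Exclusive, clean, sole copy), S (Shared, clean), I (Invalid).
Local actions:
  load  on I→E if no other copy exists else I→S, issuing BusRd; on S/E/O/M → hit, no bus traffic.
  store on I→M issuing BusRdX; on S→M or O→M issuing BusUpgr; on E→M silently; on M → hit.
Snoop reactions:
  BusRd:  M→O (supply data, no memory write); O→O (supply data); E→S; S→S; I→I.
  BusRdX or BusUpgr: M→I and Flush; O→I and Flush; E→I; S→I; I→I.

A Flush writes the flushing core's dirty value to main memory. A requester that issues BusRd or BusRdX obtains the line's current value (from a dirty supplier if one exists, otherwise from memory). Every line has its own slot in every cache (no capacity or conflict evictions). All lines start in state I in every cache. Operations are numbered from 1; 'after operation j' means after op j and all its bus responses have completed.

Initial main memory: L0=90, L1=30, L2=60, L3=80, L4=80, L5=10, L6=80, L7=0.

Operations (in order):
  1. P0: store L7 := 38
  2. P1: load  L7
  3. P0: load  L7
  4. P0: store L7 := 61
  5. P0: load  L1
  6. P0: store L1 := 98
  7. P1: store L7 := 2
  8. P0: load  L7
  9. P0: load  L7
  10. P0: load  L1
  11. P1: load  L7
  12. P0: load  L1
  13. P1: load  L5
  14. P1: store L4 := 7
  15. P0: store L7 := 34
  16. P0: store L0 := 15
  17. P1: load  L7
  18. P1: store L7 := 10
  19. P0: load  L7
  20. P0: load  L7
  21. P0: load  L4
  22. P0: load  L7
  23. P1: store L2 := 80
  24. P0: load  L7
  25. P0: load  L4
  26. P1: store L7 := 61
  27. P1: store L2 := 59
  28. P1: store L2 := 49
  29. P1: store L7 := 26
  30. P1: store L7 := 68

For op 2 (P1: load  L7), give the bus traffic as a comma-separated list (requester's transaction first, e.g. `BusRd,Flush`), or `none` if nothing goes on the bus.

bus = BusRd

1. P0: store L7 := 38  bus=[BusRdX]  L7: P0=M P1=I  mem[L7]=0
2. P1: load  L7  bus=[BusRd]  L7: P0=O P1=S  mem[L7]=0
3. P0: load  L7  bus=[-]  L7: P0=O P1=S  mem[L7]=0
4. P0: store L7 := 61  bus=[BusUpgr]  L7: P0=M P1=I  mem[L7]=0
5. P0: load  L1  bus=[BusRd]  L1: P0=E P1=I  mem[L1]=30
6. P0: store L1 := 98  bus=[-]  L1: P0=M P1=I  mem[L1]=30
7. P1: store L7 := 2  bus=[BusRdX,Flush]  L7: P0=I P1=M  mem[L7]=61
8. P0: load  L7  bus=[BusRd]  L7: P0=S P1=O  mem[L7]=61
9. P0: load  L7  bus=[-]  L7: P0=S P1=O  mem[L7]=61
10. P0: load  L1  bus=[-]  L1: P0=M P1=I  mem[L1]=30
11. P1: load  L7  bus=[-]  L7: P0=S P1=O  mem[L7]=61
12. P0: load  L1  bus=[-]  L1: P0=M P1=I  mem[L1]=30
13. P1: load  L5  bus=[BusRd]  L5: P0=I P1=E  mem[L5]=10
14. P1: store L4 := 7  bus=[BusRdX]  L4: P0=I P1=M  mem[L4]=80
15. P0: store L7 := 34  bus=[BusUpgr,Flush]  L7: P0=M P1=I  mem[L7]=2
16. P0: store L0 := 15  bus=[BusRdX]  L0: P0=M P1=I  mem[L0]=90
17. P1: load  L7  bus=[BusRd]  L7: P0=O P1=S  mem[L7]=2
18. P1: store L7 := 10  bus=[BusUpgr,Flush]  L7: P0=I P1=M  mem[L7]=34
19. P0: load  L7  bus=[BusRd]  L7: P0=S P1=O  mem[L7]=34
20. P0: load  L7  bus=[-]  L7: P0=S P1=O  mem[L7]=34
21. P0: load  L4  bus=[BusRd]  L4: P0=S P1=O  mem[L4]=80
22. P0: load  L7  bus=[-]  L7: P0=S P1=O  mem[L7]=34
23. P1: store L2 := 80  bus=[BusRdX]  L2: P0=I P1=M  mem[L2]=60
24. P0: load  L7  bus=[-]  L7: P0=S P1=O  mem[L7]=34
25. P0: load  L4  bus=[-]  L4: P0=S P1=O  mem[L4]=80
26. P1: store L7 := 61  bus=[BusUpgr]  L7: P0=I P1=M  mem[L7]=34
27. P1: store L2 := 59  bus=[-]  L2: P0=I P1=M  mem[L2]=60
28. P1: store L2 := 49  bus=[-]  L2: P0=I P1=M  mem[L2]=60
29. P1: store L7 := 26  bus=[-]  L7: P0=I P1=M  mem[L7]=34
30. P1: store L7 := 68  bus=[-]  L7: P0=I P1=M  mem[L7]=34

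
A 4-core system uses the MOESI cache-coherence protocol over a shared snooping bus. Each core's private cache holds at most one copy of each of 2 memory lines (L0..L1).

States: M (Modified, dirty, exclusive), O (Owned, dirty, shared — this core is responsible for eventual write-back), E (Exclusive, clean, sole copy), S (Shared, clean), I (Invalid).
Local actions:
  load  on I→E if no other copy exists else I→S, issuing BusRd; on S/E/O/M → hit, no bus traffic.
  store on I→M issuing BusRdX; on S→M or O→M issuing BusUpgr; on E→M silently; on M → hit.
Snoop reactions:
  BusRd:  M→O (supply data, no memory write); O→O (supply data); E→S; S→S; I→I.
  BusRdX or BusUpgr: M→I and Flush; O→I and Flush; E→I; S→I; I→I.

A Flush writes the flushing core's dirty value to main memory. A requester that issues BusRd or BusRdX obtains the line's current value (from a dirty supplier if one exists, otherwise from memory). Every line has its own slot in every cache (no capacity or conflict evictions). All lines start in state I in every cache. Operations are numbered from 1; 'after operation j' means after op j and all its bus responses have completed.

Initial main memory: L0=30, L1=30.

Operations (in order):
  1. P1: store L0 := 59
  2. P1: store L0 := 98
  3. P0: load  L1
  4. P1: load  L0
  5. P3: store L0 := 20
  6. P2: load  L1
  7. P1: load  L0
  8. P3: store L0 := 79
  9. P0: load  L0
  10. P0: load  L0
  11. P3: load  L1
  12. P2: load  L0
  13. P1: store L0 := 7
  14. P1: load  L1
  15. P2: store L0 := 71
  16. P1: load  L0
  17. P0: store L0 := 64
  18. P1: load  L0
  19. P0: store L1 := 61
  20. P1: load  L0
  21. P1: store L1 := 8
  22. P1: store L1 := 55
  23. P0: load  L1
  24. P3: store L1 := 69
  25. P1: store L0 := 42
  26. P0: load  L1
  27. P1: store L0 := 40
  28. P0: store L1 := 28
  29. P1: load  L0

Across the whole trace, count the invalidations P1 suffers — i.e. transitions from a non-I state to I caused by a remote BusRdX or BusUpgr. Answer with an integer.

invalidations = 6

step 1: P1: store L0 := 59  ⟶  IMII  (L0)  txn=BusRdX  M[L0]=30
step 2: P1: store L0 := 98  ⟶  IMII  (L0)  txn=∅  M[L0]=30
step 3: P0: load  L1  ⟶  EIII  (L1)  txn=BusRd  M[L1]=30
step 4: P1: load  L0  ⟶  IMII  (L0)  txn=∅  M[L0]=30
step 5: P3: store L0 := 20  ⟶  IIIM  (L0)  txn=BusRdX+Flush  M[L0]=98
step 6: P2: load  L1  ⟶  SISI  (L1)  txn=BusRd  M[L1]=30
step 7: P1: load  L0  ⟶  ISIO  (L0)  txn=BusRd  M[L0]=98
step 8: P3: store L0 := 79  ⟶  IIIM  (L0)  txn=BusUpgr  M[L0]=98
step 9: P0: load  L0  ⟶  SIIO  (L0)  txn=BusRd  M[L0]=98
step 10: P0: load  L0  ⟶  SIIO  (L0)  txn=∅  M[L0]=98
step 11: P3: load  L1  ⟶  SISS  (L1)  txn=BusRd  M[L1]=30
step 12: P2: load  L0  ⟶  SISO  (L0)  txn=BusRd  M[L0]=98
step 13: P1: store L0 := 7  ⟶  IMII  (L0)  txn=BusRdX+Flush  M[L0]=79
step 14: P1: load  L1  ⟶  SSSS  (L1)  txn=BusRd  M[L1]=30
step 15: P2: store L0 := 71  ⟶  IIMI  (L0)  txn=BusRdX+Flush  M[L0]=7
step 16: P1: load  L0  ⟶  ISOI  (L0)  txn=BusRd  M[L0]=7
step 17: P0: store L0 := 64  ⟶  MIII  (L0)  txn=BusRdX+Flush  M[L0]=71
step 18: P1: load  L0  ⟶  OSII  (L0)  txn=BusRd  M[L0]=71
step 19: P0: store L1 := 61  ⟶  MIII  (L1)  txn=BusUpgr  M[L1]=30
step 20: P1: load  L0  ⟶  OSII  (L0)  txn=∅  M[L0]=71
step 21: P1: store L1 := 8  ⟶  IMII  (L1)  txn=BusRdX+Flush  M[L1]=61
step 22: P1: store L1 := 55  ⟶  IMII  (L1)  txn=∅  M[L1]=61
step 23: P0: load  L1  ⟶  SOII  (L1)  txn=BusRd  M[L1]=61
step 24: P3: store L1 := 69  ⟶  IIIM  (L1)  txn=BusRdX+Flush  M[L1]=55
step 25: P1: store L0 := 42  ⟶  IMII  (L0)  txn=BusUpgr+Flush  M[L0]=64
step 26: P0: load  L1  ⟶  SIIO  (L1)  txn=BusRd  M[L1]=55
step 27: P1: store L0 := 40  ⟶  IMII  (L0)  txn=∅  M[L0]=64
step 28: P0: store L1 := 28  ⟶  MIII  (L1)  txn=BusUpgr+Flush  M[L1]=69
step 29: P1: load  L0  ⟶  IMII  (L0)  txn=∅  M[L0]=64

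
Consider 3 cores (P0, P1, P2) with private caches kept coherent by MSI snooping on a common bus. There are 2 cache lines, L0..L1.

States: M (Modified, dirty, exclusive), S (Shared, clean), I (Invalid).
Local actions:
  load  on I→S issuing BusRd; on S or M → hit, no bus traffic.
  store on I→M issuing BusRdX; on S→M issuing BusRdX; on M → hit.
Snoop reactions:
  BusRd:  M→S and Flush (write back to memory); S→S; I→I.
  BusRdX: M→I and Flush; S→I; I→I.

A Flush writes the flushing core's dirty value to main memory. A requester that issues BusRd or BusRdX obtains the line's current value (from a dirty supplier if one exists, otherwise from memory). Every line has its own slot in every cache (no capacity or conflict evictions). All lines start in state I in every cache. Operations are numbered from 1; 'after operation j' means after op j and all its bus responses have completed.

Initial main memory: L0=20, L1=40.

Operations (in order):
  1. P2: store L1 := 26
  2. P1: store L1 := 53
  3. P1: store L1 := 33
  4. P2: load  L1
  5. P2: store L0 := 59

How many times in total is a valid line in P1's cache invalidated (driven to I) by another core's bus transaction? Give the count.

invalidations = 0

  op1 P2: store L1 := 26 → I/I/M on L1; bus BusRdX; mem=40
  op2 P1: store L1 := 53 → I/M/I on L1; bus BusRdX Flush; mem=26
  op3 P1: store L1 := 33 → I/M/I on L1; bus (none); mem=26
  op4 P2: load  L1 → I/S/S on L1; bus BusRd Flush; mem=33
  op5 P2: store L0 := 59 → I/I/M on L0; bus BusRdX; mem=20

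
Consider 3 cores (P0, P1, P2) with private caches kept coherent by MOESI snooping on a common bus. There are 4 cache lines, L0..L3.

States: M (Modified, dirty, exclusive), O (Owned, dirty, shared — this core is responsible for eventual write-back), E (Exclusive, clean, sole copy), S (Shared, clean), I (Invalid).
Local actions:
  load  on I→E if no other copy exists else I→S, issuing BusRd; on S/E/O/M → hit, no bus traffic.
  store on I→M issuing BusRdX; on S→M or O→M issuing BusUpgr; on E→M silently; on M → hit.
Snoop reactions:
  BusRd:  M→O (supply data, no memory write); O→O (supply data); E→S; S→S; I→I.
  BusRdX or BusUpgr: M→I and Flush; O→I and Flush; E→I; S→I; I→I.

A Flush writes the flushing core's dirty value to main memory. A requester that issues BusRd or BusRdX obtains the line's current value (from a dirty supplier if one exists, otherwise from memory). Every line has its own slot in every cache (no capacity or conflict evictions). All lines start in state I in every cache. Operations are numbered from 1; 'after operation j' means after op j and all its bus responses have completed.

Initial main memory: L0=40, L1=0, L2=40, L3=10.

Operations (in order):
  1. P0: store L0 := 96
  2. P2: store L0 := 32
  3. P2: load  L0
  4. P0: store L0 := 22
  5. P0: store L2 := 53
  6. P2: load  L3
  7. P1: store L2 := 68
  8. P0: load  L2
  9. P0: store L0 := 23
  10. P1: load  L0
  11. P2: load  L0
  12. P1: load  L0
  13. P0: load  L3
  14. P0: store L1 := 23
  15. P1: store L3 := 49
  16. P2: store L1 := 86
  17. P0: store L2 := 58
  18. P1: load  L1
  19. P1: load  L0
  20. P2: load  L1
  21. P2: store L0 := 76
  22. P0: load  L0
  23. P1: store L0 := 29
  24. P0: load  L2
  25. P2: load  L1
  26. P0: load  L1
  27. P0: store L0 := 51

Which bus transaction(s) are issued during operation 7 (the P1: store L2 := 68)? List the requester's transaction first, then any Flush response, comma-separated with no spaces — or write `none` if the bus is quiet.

[1] P0: store L0 := 96 | P0:M(96), P1:I, P2:I | bus: BusRdX
[2] P2: store L0 := 32 | P0:I, P1:I, P2:M(32) | bus: BusRdX,Flush
[3] P2: load  L0 | P0:I, P1:I, P2:M(32) | bus: none
[4] P0: store L0 := 22 | P0:M(22), P1:I, P2:I | bus: BusRdX,Flush
[5] P0: store L2 := 53 | P0:M(53), P1:I, P2:I | bus: BusRdX
[6] P2: load  L3 | P0:I, P1:I, P2:E(10) | bus: BusRd
[7] P1: store L2 := 68 | P0:I, P1:M(68), P2:I | bus: BusRdX,Flush
[8] P0: load  L2 | P0:S(68), P1:O(68), P2:I | bus: BusRd
[9] P0: store L0 := 23 | P0:M(23), P1:I, P2:I | bus: none
[10] P1: load  L0 | P0:O(23), P1:S(23), P2:I | bus: BusRd
[11] P2: load  L0 | P0:O(23), P1:S(23), P2:S(23) | bus: BusRd
[12] P1: load  L0 | P0:O(23), P1:S(23), P2:S(23) | bus: none
[13] P0: load  L3 | P0:S(10), P1:I, P2:S(10) | bus: BusRd
[14] P0: store L1 := 23 | P0:M(23), P1:I, P2:I | bus: BusRdX
[15] P1: store L3 := 49 | P0:I, P1:M(49), P2:I | bus: BusRdX
[16] P2: store L1 := 86 | P0:I, P1:I, P2:M(86) | bus: BusRdX,Flush
[17] P0: store L2 := 58 | P0:M(58), P1:I, P2:I | bus: BusUpgr,Flush
[18] P1: load  L1 | P0:I, P1:S(86), P2:O(86) | bus: BusRd
[19] P1: load  L0 | P0:O(23), P1:S(23), P2:S(23) | bus: none
[20] P2: load  L1 | P0:I, P1:S(86), P2:O(86) | bus: none
[21] P2: store L0 := 76 | P0:I, P1:I, P2:M(76) | bus: BusUpgr,Flush
[22] P0: load  L0 | P0:S(76), P1:I, P2:O(76) | bus: BusRd
[23] P1: store L0 := 29 | P0:I, P1:M(29), P2:I | bus: BusRdX,Flush
[24] P0: load  L2 | P0:M(58), P1:I, P2:I | bus: none
[25] P2: load  L1 | P0:I, P1:S(86), P2:O(86) | bus: none
[26] P0: load  L1 | P0:S(86), P1:S(86), P2:O(86) | bus: BusRd
[27] P0: store L0 := 51 | P0:M(51), P1:I, P2:I | bus: BusRdX,Flush

bus = BusRdX,Flush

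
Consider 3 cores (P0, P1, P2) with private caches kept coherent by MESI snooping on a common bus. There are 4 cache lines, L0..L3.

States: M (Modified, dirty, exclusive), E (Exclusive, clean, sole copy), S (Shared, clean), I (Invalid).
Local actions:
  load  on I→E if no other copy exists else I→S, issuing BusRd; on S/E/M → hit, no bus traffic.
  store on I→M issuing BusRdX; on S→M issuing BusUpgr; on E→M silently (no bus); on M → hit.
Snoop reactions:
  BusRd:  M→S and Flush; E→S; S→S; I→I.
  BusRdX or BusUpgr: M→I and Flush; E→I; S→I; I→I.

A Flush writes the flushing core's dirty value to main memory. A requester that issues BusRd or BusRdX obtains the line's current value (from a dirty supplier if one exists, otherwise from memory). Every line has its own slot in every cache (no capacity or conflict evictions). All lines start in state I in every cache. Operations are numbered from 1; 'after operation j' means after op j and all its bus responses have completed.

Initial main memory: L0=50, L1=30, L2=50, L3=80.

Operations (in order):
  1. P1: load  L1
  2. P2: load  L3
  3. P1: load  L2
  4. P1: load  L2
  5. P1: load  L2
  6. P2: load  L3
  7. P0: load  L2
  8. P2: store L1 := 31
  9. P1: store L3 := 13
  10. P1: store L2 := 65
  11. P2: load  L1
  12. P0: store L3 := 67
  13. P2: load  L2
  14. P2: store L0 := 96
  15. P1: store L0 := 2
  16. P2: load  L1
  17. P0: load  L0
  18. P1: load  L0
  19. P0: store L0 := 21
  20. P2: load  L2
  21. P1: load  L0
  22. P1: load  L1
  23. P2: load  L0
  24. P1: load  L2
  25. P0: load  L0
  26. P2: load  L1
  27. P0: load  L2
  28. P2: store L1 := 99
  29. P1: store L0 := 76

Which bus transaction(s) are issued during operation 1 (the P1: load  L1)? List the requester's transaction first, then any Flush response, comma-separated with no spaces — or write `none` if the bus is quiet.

[1] P1: load  L1 | P0:I, P1:E(30), P2:I | bus: BusRd
[2] P2: load  L3 | P0:I, P1:I, P2:E(80) | bus: BusRd
[3] P1: load  L2 | P0:I, P1:E(50), P2:I | bus: BusRd
[4] P1: load  L2 | P0:I, P1:E(50), P2:I | bus: none
[5] P1: load  L2 | P0:I, P1:E(50), P2:I | bus: none
[6] P2: load  L3 | P0:I, P1:I, P2:E(80) | bus: none
[7] P0: load  L2 | P0:S(50), P1:S(50), P2:I | bus: BusRd
[8] P2: store L1 := 31 | P0:I, P1:I, P2:M(31) | bus: BusRdX
[9] P1: store L3 := 13 | P0:I, P1:M(13), P2:I | bus: BusRdX
[10] P1: store L2 := 65 | P0:I, P1:M(65), P2:I | bus: BusUpgr
[11] P2: load  L1 | P0:I, P1:I, P2:M(31) | bus: none
[12] P0: store L3 := 67 | P0:M(67), P1:I, P2:I | bus: BusRdX,Flush
[13] P2: load  L2 | P0:I, P1:S(65), P2:S(65) | bus: BusRd,Flush
[14] P2: store L0 := 96 | P0:I, P1:I, P2:M(96) | bus: BusRdX
[15] P1: store L0 := 2 | P0:I, P1:M(2), P2:I | bus: BusRdX,Flush
[16] P2: load  L1 | P0:I, P1:I, P2:M(31) | bus: none
[17] P0: load  L0 | P0:S(2), P1:S(2), P2:I | bus: BusRd,Flush
[18] P1: load  L0 | P0:S(2), P1:S(2), P2:I | bus: none
[19] P0: store L0 := 21 | P0:M(21), P1:I, P2:I | bus: BusUpgr
[20] P2: load  L2 | P0:I, P1:S(65), P2:S(65) | bus: none
[21] P1: load  L0 | P0:S(21), P1:S(21), P2:I | bus: BusRd,Flush
[22] P1: load  L1 | P0:I, P1:S(31), P2:S(31) | bus: BusRd,Flush
[23] P2: load  L0 | P0:S(21), P1:S(21), P2:S(21) | bus: BusRd
[24] P1: load  L2 | P0:I, P1:S(65), P2:S(65) | bus: none
[25] P0: load  L0 | P0:S(21), P1:S(21), P2:S(21) | bus: none
[26] P2: load  L1 | P0:I, P1:S(31), P2:S(31) | bus: none
[27] P0: load  L2 | P0:S(65), P1:S(65), P2:S(65) | bus: BusRd
[28] P2: store L1 := 99 | P0:I, P1:I, P2:M(99) | bus: BusUpgr
[29] P1: store L0 := 76 | P0:I, P1:M(76), P2:I | bus: BusUpgr

bus = BusRd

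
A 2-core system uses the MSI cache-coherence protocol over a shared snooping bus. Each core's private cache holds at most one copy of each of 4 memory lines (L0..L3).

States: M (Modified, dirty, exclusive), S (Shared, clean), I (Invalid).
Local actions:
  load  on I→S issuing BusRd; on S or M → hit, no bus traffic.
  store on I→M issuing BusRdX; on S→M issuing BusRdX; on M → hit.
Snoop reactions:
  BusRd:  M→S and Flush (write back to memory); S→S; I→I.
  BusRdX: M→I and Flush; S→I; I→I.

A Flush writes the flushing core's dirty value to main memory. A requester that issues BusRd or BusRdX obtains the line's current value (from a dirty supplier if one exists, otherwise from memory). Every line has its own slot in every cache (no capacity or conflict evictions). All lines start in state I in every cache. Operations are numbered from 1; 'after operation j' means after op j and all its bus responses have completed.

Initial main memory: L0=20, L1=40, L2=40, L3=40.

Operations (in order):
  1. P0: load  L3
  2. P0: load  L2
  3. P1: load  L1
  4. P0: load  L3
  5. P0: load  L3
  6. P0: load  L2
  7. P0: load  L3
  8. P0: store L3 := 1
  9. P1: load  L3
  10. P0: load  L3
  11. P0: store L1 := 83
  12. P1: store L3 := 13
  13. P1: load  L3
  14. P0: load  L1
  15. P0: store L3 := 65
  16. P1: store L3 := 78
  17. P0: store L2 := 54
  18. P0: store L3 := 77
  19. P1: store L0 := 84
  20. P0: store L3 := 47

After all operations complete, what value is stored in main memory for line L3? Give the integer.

memory[L3] = 78

[1] P0: load  L3 | P0:S(40), P1:I | bus: BusRd
[2] P0: load  L2 | P0:S(40), P1:I | bus: BusRd
[3] P1: load  L1 | P0:I, P1:S(40) | bus: BusRd
[4] P0: load  L3 | P0:S(40), P1:I | bus: none
[5] P0: load  L3 | P0:S(40), P1:I | bus: none
[6] P0: load  L2 | P0:S(40), P1:I | bus: none
[7] P0: load  L3 | P0:S(40), P1:I | bus: none
[8] P0: store L3 := 1 | P0:M(1), P1:I | bus: BusRdX
[9] P1: load  L3 | P0:S(1), P1:S(1) | bus: BusRd,Flush
[10] P0: load  L3 | P0:S(1), P1:S(1) | bus: none
[11] P0: store L1 := 83 | P0:M(83), P1:I | bus: BusRdX
[12] P1: store L3 := 13 | P0:I, P1:M(13) | bus: BusRdX
[13] P1: load  L3 | P0:I, P1:M(13) | bus: none
[14] P0: load  L1 | P0:M(83), P1:I | bus: none
[15] P0: store L3 := 65 | P0:M(65), P1:I | bus: BusRdX,Flush
[16] P1: store L3 := 78 | P0:I, P1:M(78) | bus: BusRdX,Flush
[17] P0: store L2 := 54 | P0:M(54), P1:I | bus: BusRdX
[18] P0: store L3 := 77 | P0:M(77), P1:I | bus: BusRdX,Flush
[19] P1: store L0 := 84 | P0:I, P1:M(84) | bus: BusRdX
[20] P0: store L3 := 47 | P0:M(47), P1:I | bus: none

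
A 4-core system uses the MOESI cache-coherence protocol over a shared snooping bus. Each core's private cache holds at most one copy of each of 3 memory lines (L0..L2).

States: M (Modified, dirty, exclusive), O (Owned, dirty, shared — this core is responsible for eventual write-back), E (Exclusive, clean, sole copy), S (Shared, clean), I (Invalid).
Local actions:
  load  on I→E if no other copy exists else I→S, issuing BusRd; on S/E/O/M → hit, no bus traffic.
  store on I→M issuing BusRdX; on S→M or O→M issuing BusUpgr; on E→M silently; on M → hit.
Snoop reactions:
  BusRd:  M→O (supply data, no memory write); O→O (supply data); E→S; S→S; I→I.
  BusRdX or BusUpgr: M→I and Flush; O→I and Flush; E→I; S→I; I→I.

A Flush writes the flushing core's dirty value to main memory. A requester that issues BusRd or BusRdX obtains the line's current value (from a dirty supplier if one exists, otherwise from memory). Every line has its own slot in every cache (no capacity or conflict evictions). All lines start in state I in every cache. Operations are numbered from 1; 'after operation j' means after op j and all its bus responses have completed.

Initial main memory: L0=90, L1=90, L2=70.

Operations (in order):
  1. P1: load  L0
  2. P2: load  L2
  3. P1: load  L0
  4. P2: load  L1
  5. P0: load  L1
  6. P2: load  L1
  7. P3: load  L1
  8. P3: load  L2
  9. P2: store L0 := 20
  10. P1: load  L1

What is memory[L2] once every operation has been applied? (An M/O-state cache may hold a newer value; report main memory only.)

memory[L2] = 70

  op1 P1: load  L0 → I/E/I/I on L0; bus BusRd; mem=90
  op2 P2: load  L2 → I/I/E/I on L2; bus BusRd; mem=70
  op3 P1: load  L0 → I/E/I/I on L0; bus (none); mem=90
  op4 P2: load  L1 → I/I/E/I on L1; bus BusRd; mem=90
  op5 P0: load  L1 → S/I/S/I on L1; bus BusRd; mem=90
  op6 P2: load  L1 → S/I/S/I on L1; bus (none); mem=90
  op7 P3: load  L1 → S/I/S/S on L1; bus BusRd; mem=90
  op8 P3: load  L2 → I/I/S/S on L2; bus BusRd; mem=70
  op9 P2: store L0 := 20 → I/I/M/I on L0; bus BusRdX; mem=90
  op10 P1: load  L1 → S/S/S/S on L1; bus BusRd; mem=90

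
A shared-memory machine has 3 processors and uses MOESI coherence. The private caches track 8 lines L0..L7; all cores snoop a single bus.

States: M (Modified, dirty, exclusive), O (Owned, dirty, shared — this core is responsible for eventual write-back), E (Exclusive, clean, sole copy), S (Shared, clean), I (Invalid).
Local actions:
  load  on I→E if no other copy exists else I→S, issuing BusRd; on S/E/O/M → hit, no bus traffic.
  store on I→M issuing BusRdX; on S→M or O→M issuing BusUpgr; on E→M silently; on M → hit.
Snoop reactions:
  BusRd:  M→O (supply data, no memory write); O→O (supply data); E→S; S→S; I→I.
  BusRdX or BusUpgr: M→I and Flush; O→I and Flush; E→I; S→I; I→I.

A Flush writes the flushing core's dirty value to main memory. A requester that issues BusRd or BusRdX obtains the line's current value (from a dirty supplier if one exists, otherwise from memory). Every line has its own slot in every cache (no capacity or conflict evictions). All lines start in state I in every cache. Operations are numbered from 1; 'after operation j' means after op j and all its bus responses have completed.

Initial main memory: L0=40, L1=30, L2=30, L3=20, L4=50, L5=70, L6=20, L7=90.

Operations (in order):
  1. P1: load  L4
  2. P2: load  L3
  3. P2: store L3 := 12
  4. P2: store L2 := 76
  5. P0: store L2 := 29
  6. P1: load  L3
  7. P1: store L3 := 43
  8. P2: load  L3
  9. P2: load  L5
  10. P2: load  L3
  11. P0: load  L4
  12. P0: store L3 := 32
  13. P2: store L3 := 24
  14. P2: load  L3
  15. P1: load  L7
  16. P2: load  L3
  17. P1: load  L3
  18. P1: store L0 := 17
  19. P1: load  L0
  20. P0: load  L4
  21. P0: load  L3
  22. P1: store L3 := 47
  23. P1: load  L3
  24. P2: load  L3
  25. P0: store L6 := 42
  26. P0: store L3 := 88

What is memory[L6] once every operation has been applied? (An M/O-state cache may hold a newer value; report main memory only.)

memory[L6] = 20

  op1 P1: load  L4 → I/E/I on L4; bus BusRd; mem=50
  op2 P2: load  L3 → I/I/E on L3; bus BusRd; mem=20
  op3 P2: store L3 := 12 → I/I/M on L3; bus (none); mem=20
  op4 P2: store L2 := 76 → I/I/M on L2; bus BusRdX; mem=30
  op5 P0: store L2 := 29 → M/I/I on L2; bus BusRdX Flush; mem=76
  op6 P1: load  L3 → I/S/O on L3; bus BusRd; mem=20
  op7 P1: store L3 := 43 → I/M/I on L3; bus BusUpgr Flush; mem=12
  op8 P2: load  L3 → I/O/S on L3; bus BusRd; mem=12
  op9 P2: load  L5 → I/I/E on L5; bus BusRd; mem=70
  op10 P2: load  L3 → I/O/S on L3; bus (none); mem=12
  op11 P0: load  L4 → S/S/I on L4; bus BusRd; mem=50
  op12 P0: store L3 := 32 → M/I/I on L3; bus BusRdX Flush; mem=43
  op13 P2: store L3 := 24 → I/I/M on L3; bus BusRdX Flush; mem=32
  op14 P2: load  L3 → I/I/M on L3; bus (none); mem=32
  op15 P1: load  L7 → I/E/I on L7; bus BusRd; mem=90
  op16 P2: load  L3 → I/I/M on L3; bus (none); mem=32
  op17 P1: load  L3 → I/S/O on L3; bus BusRd; mem=32
  op18 P1: store L0 := 17 → I/M/I on L0; bus BusRdX; mem=40
  op19 P1: load  L0 → I/M/I on L0; bus (none); mem=40
  op20 P0: load  L4 → S/S/I on L4; bus (none); mem=50
  op21 P0: load  L3 → S/S/O on L3; bus BusRd; mem=32
  op22 P1: store L3 := 47 → I/M/I on L3; bus BusUpgr Flush; mem=24
  op23 P1: load  L3 → I/M/I on L3; bus (none); mem=24
  op24 P2: load  L3 → I/O/S on L3; bus BusRd; mem=24
  op25 P0: store L6 := 42 → M/I/I on L6; bus BusRdX; mem=20
  op26 P0: store L3 := 88 → M/I/I on L3; bus BusRdX Flush; mem=47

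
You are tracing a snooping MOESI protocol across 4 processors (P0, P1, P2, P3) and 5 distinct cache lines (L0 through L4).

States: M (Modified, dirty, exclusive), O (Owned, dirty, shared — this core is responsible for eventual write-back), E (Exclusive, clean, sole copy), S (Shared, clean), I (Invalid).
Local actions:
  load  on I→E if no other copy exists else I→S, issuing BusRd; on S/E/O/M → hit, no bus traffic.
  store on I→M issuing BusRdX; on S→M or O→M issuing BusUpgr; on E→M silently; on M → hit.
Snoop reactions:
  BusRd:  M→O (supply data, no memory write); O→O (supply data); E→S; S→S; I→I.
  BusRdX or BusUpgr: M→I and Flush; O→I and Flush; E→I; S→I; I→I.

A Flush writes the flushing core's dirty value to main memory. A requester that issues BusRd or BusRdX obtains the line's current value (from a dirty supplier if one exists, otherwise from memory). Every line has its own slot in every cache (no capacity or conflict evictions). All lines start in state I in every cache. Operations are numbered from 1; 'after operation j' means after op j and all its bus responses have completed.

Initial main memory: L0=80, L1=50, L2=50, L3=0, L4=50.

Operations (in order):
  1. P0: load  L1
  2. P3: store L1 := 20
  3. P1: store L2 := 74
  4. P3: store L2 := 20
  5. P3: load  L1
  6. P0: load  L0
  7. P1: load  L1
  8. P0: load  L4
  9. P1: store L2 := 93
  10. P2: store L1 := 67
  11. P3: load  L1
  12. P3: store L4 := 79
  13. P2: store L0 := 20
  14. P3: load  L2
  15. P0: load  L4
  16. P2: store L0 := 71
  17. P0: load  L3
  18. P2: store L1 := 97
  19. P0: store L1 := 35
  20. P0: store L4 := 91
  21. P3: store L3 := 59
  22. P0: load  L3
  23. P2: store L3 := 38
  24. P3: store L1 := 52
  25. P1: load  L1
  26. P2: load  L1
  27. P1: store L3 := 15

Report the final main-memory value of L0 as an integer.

step 1: P0: load  L1  ⟶  EIII  (L1)  txn=BusRd  M[L1]=50
step 2: P3: store L1 := 20  ⟶  IIIM  (L1)  txn=BusRdX  M[L1]=50
step 3: P1: store L2 := 74  ⟶  IMII  (L2)  txn=BusRdX  M[L2]=50
step 4: P3: store L2 := 20  ⟶  IIIM  (L2)  txn=BusRdX+Flush  M[L2]=74
step 5: P3: load  L1  ⟶  IIIM  (L1)  txn=∅  M[L1]=50
step 6: P0: load  L0  ⟶  EIII  (L0)  txn=BusRd  M[L0]=80
step 7: P1: load  L1  ⟶  ISIO  (L1)  txn=BusRd  M[L1]=50
step 8: P0: load  L4  ⟶  EIII  (L4)  txn=BusRd  M[L4]=50
step 9: P1: store L2 := 93  ⟶  IMII  (L2)  txn=BusRdX+Flush  M[L2]=20
step 10: P2: store L1 := 67  ⟶  IIMI  (L1)  txn=BusRdX+Flush  M[L1]=20
step 11: P3: load  L1  ⟶  IIOS  (L1)  txn=BusRd  M[L1]=20
step 12: P3: store L4 := 79  ⟶  IIIM  (L4)  txn=BusRdX  M[L4]=50
step 13: P2: store L0 := 20  ⟶  IIMI  (L0)  txn=BusRdX  M[L0]=80
step 14: P3: load  L2  ⟶  IOIS  (L2)  txn=BusRd  M[L2]=20
step 15: P0: load  L4  ⟶  SIIO  (L4)  txn=BusRd  M[L4]=50
step 16: P2: store L0 := 71  ⟶  IIMI  (L0)  txn=∅  M[L0]=80
step 17: P0: load  L3  ⟶  EIII  (L3)  txn=BusRd  M[L3]=0
step 18: P2: store L1 := 97  ⟶  IIMI  (L1)  txn=BusUpgr  M[L1]=20
step 19: P0: store L1 := 35  ⟶  MIII  (L1)  txn=BusRdX+Flush  M[L1]=97
step 20: P0: store L4 := 91  ⟶  MIII  (L4)  txn=BusUpgr+Flush  M[L4]=79
step 21: P3: store L3 := 59  ⟶  IIIM  (L3)  txn=BusRdX  M[L3]=0
step 22: P0: load  L3  ⟶  SIIO  (L3)  txn=BusRd  M[L3]=0
step 23: P2: store L3 := 38  ⟶  IIMI  (L3)  txn=BusRdX+Flush  M[L3]=59
step 24: P3: store L1 := 52  ⟶  IIIM  (L1)  txn=BusRdX+Flush  M[L1]=35
step 25: P1: load  L1  ⟶  ISIO  (L1)  txn=BusRd  M[L1]=35
step 26: P2: load  L1  ⟶  ISSO  (L1)  txn=BusRd  M[L1]=35
step 27: P1: store L3 := 15  ⟶  IMII  (L3)  txn=BusRdX+Flush  M[L3]=38

memory[L0] = 80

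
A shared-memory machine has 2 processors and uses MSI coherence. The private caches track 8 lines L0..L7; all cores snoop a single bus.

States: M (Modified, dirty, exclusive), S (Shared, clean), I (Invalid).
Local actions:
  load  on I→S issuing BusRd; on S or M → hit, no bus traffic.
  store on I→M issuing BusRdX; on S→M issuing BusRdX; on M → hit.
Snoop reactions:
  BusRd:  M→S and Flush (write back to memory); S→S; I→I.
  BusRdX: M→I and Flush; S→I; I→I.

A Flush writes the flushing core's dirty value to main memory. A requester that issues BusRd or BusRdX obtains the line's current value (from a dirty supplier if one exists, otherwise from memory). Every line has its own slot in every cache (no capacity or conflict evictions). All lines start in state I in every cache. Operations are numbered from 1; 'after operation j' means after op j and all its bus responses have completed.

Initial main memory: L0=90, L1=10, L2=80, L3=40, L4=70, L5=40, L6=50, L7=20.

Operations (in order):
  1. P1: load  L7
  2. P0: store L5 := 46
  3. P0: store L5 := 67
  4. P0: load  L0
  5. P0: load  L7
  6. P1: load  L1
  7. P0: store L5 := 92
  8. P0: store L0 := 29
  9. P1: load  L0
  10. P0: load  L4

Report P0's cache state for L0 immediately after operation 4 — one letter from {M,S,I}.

state = S

step 1: P1: load  L7  ⟶  IS  (L7)  txn=BusRd  M[L7]=20
step 2: P0: store L5 := 46  ⟶  MI  (L5)  txn=BusRdX  M[L5]=40
step 3: P0: store L5 := 67  ⟶  MI  (L5)  txn=∅  M[L5]=40
step 4: P0: load  L0  ⟶  SI  (L0)  txn=BusRd  M[L0]=90
step 5: P0: load  L7  ⟶  SS  (L7)  txn=BusRd  M[L7]=20
step 6: P1: load  L1  ⟶  IS  (L1)  txn=BusRd  M[L1]=10
step 7: P0: store L5 := 92  ⟶  MI  (L5)  txn=∅  M[L5]=40
step 8: P0: store L0 := 29  ⟶  MI  (L0)  txn=BusRdX  M[L0]=90
step 9: P1: load  L0  ⟶  SS  (L0)  txn=BusRd+Flush  M[L0]=29
step 10: P0: load  L4  ⟶  SI  (L4)  txn=BusRd  M[L4]=70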